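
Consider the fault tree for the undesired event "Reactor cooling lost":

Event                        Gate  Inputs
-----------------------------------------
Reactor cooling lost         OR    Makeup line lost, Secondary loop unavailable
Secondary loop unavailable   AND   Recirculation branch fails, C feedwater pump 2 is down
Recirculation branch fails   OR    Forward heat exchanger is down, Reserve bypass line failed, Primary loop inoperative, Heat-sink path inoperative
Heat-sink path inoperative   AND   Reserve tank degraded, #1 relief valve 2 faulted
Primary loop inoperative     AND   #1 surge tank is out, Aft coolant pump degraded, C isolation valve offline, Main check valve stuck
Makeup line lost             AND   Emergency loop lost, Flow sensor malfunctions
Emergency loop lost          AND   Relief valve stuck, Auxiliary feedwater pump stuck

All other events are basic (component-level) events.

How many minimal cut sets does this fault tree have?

5

Emergency loop lost [AND]: one cut set from each child combined → 1 × 1 = 1 cut set(s).
Makeup line lost [AND]: one cut set from each child combined → 1 × 1 = 1 cut set(s).
Primary loop inoperative [AND]: one cut set from each child combined → 1 × 1 × 1 × 1 = 1 cut set(s).
Heat-sink path inoperative [AND]: one cut set from each child combined → 1 × 1 = 1 cut set(s).
Recirculation branch fails [OR]: union of children's cut sets → 4 cut set(s).
Secondary loop unavailable [AND]: one cut set from each child combined → 4 × 1 = 4 cut set(s).
Reactor cooling lost [OR]: union of children's cut sets → 5 cut set(s).
Minimal cut sets: {Auxiliary feedwater pump stuck, Flow sensor malfunctions, Relief valve stuck}; {C feedwater pump 2 is down, Forward heat exchanger is down}; {C feedwater pump 2 is down, Reserve bypass line failed}; {#1 surge tank is out, Aft coolant pump degraded, C feedwater pump 2 is down, C isolation valve offline, Main check valve stuck}; {#1 relief valve 2 faulted, C feedwater pump 2 is down, Reserve tank degraded}.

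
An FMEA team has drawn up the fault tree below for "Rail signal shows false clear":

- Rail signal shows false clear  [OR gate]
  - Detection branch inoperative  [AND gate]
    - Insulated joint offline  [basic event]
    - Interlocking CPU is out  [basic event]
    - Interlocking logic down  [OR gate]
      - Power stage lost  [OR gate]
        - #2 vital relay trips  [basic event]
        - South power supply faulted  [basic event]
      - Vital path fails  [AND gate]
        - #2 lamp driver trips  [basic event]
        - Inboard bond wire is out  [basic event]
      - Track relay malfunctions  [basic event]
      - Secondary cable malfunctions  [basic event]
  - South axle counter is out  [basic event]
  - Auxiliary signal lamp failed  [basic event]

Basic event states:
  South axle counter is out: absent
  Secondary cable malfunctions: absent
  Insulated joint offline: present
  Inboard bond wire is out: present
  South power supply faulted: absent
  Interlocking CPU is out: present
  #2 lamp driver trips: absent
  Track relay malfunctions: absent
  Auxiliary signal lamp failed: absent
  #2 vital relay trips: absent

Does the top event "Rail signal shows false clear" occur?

No

Power stage lost [OR]: #2 vital relay trips=not, South power supply faulted=not → no input occurs → does not occur.
Vital path fails [AND]: #2 lamp driver trips=not, Inboard bond wire is out=occurs → not all inputs occur → does not occur.
Interlocking logic down [OR]: Power stage lost=not, Vital path fails=not, Track relay malfunctions=not, Secondary cable malfunctions=not → no input occurs → does not occur.
Detection branch inoperative [AND]: Insulated joint offline=occurs, Interlocking CPU is out=occurs, Interlocking logic down=not → not all inputs occur → does not occur.
Rail signal shows false clear [OR]: Detection branch inoperative=not, South axle counter is out=not, Auxiliary signal lamp failed=not → no input occurs → does not occur.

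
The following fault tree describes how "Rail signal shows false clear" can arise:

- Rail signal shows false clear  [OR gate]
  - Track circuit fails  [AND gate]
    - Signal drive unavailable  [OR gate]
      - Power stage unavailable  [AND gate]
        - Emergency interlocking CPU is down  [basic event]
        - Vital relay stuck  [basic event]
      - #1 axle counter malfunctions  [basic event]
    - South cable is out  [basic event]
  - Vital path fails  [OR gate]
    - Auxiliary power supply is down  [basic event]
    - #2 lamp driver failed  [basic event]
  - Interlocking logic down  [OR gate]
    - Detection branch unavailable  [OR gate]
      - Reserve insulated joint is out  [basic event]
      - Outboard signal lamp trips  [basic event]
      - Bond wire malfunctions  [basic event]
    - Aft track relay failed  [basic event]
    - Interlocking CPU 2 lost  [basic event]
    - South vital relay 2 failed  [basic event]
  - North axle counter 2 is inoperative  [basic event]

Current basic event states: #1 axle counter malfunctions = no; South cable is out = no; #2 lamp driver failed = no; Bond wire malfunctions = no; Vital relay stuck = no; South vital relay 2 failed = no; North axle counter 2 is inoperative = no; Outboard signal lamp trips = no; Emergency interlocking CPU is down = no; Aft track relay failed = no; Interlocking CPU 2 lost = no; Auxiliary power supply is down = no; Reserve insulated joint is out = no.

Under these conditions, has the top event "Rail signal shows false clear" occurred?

No

Power stage unavailable [AND]: Emergency interlocking CPU is down=not, Vital relay stuck=not → not all inputs occur → does not occur.
Signal drive unavailable [OR]: Power stage unavailable=not, #1 axle counter malfunctions=not → no input occurs → does not occur.
Track circuit fails [AND]: Signal drive unavailable=not, South cable is out=not → not all inputs occur → does not occur.
Vital path fails [OR]: Auxiliary power supply is down=not, #2 lamp driver failed=not → no input occurs → does not occur.
Detection branch unavailable [OR]: Reserve insulated joint is out=not, Outboard signal lamp trips=not, Bond wire malfunctions=not → no input occurs → does not occur.
Interlocking logic down [OR]: Detection branch unavailable=not, Aft track relay failed=not, Interlocking CPU 2 lost=not, South vital relay 2 failed=not → no input occurs → does not occur.
Rail signal shows false clear [OR]: Track circuit fails=not, Vital path fails=not, Interlocking logic down=not, North axle counter 2 is inoperative=not → no input occurs → does not occur.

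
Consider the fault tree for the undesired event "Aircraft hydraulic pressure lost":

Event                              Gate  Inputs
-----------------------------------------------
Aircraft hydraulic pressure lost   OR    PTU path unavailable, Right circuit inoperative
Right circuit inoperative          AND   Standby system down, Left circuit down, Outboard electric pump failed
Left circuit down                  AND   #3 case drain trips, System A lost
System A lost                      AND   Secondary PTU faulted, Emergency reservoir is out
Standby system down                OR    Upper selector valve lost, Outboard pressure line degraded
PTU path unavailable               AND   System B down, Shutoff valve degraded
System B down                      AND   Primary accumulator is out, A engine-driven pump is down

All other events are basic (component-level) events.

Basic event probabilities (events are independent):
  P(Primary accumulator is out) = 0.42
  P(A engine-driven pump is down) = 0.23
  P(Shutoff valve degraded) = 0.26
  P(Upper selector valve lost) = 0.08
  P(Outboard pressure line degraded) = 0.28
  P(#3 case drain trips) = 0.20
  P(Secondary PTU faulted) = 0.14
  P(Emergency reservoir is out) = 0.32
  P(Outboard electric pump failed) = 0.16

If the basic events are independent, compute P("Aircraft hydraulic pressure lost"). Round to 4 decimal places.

P(System B down) [AND] = 0.42 × 0.23 = 0.096600
P(PTU path unavailable) [AND] = 0.096600 × 0.26 = 0.025116
P(Standby system down) [OR] = 1 − (1−0.08) × (1−0.28) = 0.337600
P(System A lost) [AND] = 0.14 × 0.32 = 0.044800
P(Left circuit down) [AND] = 0.20 × 0.044800 = 0.008960
P(Right circuit inoperative) [AND] = 0.337600 × 0.008960 × 0.16 = 0.000484
P(Aircraft hydraulic pressure lost) [OR] = 1 − (1−0.025116) × (1−0.000484) = 0.025588
Rounded to 4 decimal places: P(Aircraft hydraulic pressure lost) ≈ 0.0256.

0.0256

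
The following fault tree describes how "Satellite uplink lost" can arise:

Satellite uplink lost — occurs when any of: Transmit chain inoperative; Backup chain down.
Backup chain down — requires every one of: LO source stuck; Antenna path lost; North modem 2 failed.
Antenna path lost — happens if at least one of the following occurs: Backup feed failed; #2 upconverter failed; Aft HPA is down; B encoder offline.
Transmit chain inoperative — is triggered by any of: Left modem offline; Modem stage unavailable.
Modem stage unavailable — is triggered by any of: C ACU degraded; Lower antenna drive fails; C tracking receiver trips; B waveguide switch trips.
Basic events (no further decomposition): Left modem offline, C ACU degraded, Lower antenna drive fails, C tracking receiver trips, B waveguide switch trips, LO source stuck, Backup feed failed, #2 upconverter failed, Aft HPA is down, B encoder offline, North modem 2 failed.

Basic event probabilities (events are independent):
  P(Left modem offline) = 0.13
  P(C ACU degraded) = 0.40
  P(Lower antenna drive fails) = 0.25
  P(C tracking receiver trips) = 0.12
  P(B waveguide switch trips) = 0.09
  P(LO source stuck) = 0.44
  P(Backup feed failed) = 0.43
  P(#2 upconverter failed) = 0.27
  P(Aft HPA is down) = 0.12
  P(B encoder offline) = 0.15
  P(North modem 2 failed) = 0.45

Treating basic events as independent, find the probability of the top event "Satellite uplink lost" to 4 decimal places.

0.7292

P(Modem stage unavailable) [OR] = 1 − (1−0.40) × (1−0.25) × (1−0.12) × (1−0.09) = 0.639640
P(Transmit chain inoperative) [OR] = 1 − (1−0.13) × (1−0.639640) = 0.686487
P(Antenna path lost) [OR] = 1 − (1−0.43) × (1−0.27) × (1−0.12) × (1−0.15) = 0.688757
P(Backup chain down) [AND] = 0.44 × 0.688757 × 0.45 = 0.136374
P(Satellite uplink lost) [OR] = 1 − (1−0.686487) × (1−0.136374) = 0.729242
Rounded to 4 decimal places: P(Satellite uplink lost) ≈ 0.7292.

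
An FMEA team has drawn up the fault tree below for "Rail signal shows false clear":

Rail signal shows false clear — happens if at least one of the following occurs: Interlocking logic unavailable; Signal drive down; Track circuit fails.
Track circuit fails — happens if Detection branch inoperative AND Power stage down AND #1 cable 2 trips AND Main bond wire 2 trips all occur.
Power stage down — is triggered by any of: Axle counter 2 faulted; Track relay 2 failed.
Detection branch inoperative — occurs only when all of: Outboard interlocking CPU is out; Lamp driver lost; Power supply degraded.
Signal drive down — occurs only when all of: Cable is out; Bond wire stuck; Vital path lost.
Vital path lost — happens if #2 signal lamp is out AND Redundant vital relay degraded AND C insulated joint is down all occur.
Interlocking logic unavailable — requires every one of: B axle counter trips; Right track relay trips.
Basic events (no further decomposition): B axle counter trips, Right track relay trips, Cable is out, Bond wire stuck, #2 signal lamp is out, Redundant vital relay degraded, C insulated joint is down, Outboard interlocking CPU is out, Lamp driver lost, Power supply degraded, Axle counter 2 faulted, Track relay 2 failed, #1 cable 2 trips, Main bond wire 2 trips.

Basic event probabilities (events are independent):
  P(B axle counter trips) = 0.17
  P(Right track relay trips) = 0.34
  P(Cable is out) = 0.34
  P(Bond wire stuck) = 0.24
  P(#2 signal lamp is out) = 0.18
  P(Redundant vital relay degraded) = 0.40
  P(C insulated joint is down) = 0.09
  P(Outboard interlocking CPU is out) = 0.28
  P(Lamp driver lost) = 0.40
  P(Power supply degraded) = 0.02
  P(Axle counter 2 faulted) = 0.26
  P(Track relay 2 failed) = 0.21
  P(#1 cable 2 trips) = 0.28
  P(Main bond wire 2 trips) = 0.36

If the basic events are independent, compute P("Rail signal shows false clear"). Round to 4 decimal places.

0.0584

P(Interlocking logic unavailable) [AND] = 0.17 × 0.34 = 0.057800
P(Vital path lost) [AND] = 0.18 × 0.40 × 0.09 = 0.006480
P(Signal drive down) [AND] = 0.34 × 0.24 × 0.006480 = 0.000529
P(Detection branch inoperative) [AND] = 0.28 × 0.40 × 0.02 = 0.002240
P(Power stage down) [OR] = 1 − (1−0.26) × (1−0.21) = 0.415400
P(Track circuit fails) [AND] = 0.002240 × 0.415400 × 0.28 × 0.36 = 0.000094
P(Rail signal shows false clear) [OR] = 1 − (1−0.057800) × (1−0.000529) × (1−0.000094) = 0.058387
Rounded to 4 decimal places: P(Rail signal shows false clear) ≈ 0.0584.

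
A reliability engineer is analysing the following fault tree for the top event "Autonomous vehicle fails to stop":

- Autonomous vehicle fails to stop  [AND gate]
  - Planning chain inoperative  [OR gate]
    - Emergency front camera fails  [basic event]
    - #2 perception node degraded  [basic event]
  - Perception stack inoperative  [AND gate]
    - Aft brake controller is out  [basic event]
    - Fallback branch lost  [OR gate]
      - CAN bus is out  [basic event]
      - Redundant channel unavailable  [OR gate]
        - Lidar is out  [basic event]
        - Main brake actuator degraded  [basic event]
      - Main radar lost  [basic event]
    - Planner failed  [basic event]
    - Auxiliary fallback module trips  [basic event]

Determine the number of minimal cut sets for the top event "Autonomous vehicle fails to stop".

8

Planning chain inoperative [OR]: union of children's cut sets → 2 cut set(s).
Redundant channel unavailable [OR]: union of children's cut sets → 2 cut set(s).
Fallback branch lost [OR]: union of children's cut sets → 4 cut set(s).
Perception stack inoperative [AND]: one cut set from each child combined → 1 × 4 × 1 × 1 = 4 cut set(s).
Autonomous vehicle fails to stop [AND]: one cut set from each child combined → 2 × 4 = 8 cut set(s).
Minimal cut sets: {Aft brake controller is out, Auxiliary fallback module trips, CAN bus is out, Emergency front camera fails, Planner failed}; {Aft brake controller is out, Auxiliary fallback module trips, Emergency front camera fails, Lidar is out, Planner failed}; {Aft brake controller is out, Auxiliary fallback module trips, Emergency front camera fails, Main brake actuator degraded, Planner failed}; {Aft brake controller is out, Auxiliary fallback module trips, Emergency front camera fails, Main radar lost, Planner failed}; {#2 perception node degraded, Aft brake controller is out, Auxiliary fallback module trips, CAN bus is out, Planner failed}; {#2 perception node degraded, Aft brake controller is out, Auxiliary fallback module trips, Lidar is out, Planner failed}; {#2 perception node degraded, Aft brake controller is out, Auxiliary fallback module trips, Main brake actuator degraded, Planner failed}; {#2 perception node degraded, Aft brake controller is out, Auxiliary fallback module trips, Main radar lost, Planner failed}.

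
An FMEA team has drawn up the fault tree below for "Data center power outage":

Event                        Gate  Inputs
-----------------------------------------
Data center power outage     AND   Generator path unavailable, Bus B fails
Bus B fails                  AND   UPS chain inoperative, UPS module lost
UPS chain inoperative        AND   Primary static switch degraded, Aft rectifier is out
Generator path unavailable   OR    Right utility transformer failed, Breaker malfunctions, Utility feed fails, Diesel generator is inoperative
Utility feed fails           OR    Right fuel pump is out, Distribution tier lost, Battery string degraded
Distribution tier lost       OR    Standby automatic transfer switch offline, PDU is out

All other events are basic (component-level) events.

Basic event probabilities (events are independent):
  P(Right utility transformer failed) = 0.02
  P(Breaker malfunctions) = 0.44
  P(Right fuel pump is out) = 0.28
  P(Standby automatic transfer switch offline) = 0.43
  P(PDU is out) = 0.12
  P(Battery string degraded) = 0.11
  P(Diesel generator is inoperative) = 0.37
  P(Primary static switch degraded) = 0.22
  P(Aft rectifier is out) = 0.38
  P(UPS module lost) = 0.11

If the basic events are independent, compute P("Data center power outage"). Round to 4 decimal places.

0.0082

P(Distribution tier lost) [OR] = 1 − (1−0.43) × (1−0.12) = 0.498400
P(Utility feed fails) [OR] = 1 − (1−0.28) × (1−0.498400) × (1−0.11) = 0.678575
P(Generator path unavailable) [OR] = 1 − (1−0.02) × (1−0.44) × (1−0.678575) × (1−0.37) = 0.888869
P(UPS chain inoperative) [AND] = 0.22 × 0.38 = 0.083600
P(Bus B fails) [AND] = 0.083600 × 0.11 = 0.009196
P(Data center power outage) [AND] = 0.888869 × 0.009196 = 0.008174
Rounded to 4 decimal places: P(Data center power outage) ≈ 0.0082.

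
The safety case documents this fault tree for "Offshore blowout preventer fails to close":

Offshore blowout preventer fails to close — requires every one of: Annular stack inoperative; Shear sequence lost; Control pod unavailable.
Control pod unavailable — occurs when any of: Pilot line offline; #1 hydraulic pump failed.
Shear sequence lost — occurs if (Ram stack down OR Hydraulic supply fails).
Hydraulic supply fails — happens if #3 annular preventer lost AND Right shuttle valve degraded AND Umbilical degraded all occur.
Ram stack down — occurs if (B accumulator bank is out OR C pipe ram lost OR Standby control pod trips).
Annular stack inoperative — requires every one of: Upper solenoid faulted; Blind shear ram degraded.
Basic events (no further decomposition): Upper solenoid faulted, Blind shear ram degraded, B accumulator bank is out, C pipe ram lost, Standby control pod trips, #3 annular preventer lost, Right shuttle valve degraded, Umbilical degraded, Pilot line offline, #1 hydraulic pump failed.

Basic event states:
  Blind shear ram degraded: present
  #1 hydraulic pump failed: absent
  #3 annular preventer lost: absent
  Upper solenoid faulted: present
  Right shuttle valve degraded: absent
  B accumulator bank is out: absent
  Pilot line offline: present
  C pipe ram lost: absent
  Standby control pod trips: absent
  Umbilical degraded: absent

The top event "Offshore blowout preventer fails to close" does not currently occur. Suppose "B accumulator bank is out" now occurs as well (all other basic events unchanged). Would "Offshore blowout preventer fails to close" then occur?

Yes

Counterfactual: set "B accumulator bank is out" to occurred.
Annular stack inoperative [AND]: Upper solenoid faulted=occurs, Blind shear ram degraded=occurs → all inputs occur → occurs.
Ram stack down [OR]: B accumulator bank is out=occurs, C pipe ram lost=not, Standby control pod trips=not → at least one input occurs → occurs.
Hydraulic supply fails [AND]: #3 annular preventer lost=not, Right shuttle valve degraded=not, Umbilical degraded=not → not all inputs occur → does not occur.
Shear sequence lost [OR]: Ram stack down=occurs, Hydraulic supply fails=not → at least one input occurs → occurs.
Control pod unavailable [OR]: Pilot line offline=occurs, #1 hydraulic pump failed=not → at least one input occurs → occurs.
Offshore blowout preventer fails to close [AND]: Annular stack inoperative=occurs, Shear sequence lost=occurs, Control pod unavailable=occurs → all inputs occur → occurs.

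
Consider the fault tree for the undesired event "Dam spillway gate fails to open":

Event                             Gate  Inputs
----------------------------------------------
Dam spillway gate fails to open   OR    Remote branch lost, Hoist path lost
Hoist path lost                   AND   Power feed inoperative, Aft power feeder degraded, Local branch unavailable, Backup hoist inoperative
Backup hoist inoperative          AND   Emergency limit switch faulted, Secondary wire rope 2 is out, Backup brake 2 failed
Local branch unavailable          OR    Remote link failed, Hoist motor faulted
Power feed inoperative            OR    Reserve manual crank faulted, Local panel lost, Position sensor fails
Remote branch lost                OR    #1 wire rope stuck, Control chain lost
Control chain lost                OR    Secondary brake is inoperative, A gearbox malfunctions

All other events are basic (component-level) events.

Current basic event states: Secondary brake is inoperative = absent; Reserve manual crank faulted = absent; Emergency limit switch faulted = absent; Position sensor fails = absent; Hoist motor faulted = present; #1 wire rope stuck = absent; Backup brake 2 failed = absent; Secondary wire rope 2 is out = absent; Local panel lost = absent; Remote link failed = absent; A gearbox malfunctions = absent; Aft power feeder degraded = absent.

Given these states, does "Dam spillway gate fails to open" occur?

Control chain lost [OR]: Secondary brake is inoperative=not, A gearbox malfunctions=not → no input occurs → does not occur.
Remote branch lost [OR]: #1 wire rope stuck=not, Control chain lost=not → no input occurs → does not occur.
Power feed inoperative [OR]: Reserve manual crank faulted=not, Local panel lost=not, Position sensor fails=not → no input occurs → does not occur.
Local branch unavailable [OR]: Remote link failed=not, Hoist motor faulted=occurs → at least one input occurs → occurs.
Backup hoist inoperative [AND]: Emergency limit switch faulted=not, Secondary wire rope 2 is out=not, Backup brake 2 failed=not → not all inputs occur → does not occur.
Hoist path lost [AND]: Power feed inoperative=not, Aft power feeder degraded=not, Local branch unavailable=occurs, Backup hoist inoperative=not → not all inputs occur → does not occur.
Dam spillway gate fails to open [OR]: Remote branch lost=not, Hoist path lost=not → no input occurs → does not occur.

No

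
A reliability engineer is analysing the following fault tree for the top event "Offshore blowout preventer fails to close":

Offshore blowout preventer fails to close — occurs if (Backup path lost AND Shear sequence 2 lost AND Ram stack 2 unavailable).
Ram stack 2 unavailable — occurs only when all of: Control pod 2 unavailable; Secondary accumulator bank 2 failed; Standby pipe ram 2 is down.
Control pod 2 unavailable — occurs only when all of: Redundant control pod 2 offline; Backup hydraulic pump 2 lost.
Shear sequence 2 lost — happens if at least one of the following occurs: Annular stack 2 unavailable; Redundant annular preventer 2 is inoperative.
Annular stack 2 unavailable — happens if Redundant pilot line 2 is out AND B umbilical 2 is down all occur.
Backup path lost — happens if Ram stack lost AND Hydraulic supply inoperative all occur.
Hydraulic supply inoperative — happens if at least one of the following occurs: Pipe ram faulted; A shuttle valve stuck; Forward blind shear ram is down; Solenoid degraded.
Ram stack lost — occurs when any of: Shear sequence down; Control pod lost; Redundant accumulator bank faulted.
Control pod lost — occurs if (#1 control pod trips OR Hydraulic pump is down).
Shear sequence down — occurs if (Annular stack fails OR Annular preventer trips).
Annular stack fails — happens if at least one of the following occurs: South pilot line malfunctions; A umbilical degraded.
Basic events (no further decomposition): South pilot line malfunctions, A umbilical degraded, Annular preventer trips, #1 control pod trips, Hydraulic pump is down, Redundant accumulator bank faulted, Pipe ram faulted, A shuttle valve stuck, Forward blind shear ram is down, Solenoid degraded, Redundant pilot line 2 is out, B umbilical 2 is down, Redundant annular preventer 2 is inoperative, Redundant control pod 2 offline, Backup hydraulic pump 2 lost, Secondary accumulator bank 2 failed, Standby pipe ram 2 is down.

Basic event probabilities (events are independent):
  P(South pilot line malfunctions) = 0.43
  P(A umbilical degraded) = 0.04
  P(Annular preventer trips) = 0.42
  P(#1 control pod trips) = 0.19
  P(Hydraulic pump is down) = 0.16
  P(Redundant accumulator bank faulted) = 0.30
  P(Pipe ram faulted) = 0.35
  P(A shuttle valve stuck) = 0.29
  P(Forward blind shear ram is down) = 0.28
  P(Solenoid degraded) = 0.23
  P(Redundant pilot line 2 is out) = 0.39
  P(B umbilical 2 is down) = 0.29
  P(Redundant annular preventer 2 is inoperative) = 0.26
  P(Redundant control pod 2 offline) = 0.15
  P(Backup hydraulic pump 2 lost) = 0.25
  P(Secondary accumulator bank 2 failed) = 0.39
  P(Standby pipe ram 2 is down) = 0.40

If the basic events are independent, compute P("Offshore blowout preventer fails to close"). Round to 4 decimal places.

P(Annular stack fails) [OR] = 1 − (1−0.43) × (1−0.04) = 0.452800
P(Shear sequence down) [OR] = 1 − (1−0.452800) × (1−0.42) = 0.682624
P(Control pod lost) [OR] = 1 − (1−0.19) × (1−0.16) = 0.319600
P(Ram stack lost) [OR] = 1 − (1−0.682624) × (1−0.319600) × (1−0.30) = 0.848840
P(Hydraulic supply inoperative) [OR] = 1 − (1−0.35) × (1−0.29) × (1−0.28) × (1−0.23) = 0.744144
P(Backup path lost) [AND] = 0.848840 × 0.744144 = 0.631659
P(Annular stack 2 unavailable) [AND] = 0.39 × 0.29 = 0.113100
P(Shear sequence 2 lost) [OR] = 1 − (1−0.113100) × (1−0.26) = 0.343694
P(Control pod 2 unavailable) [AND] = 0.15 × 0.25 = 0.037500
P(Ram stack 2 unavailable) [AND] = 0.037500 × 0.39 × 0.40 = 0.005850
P(Offshore blowout preventer fails to close) [AND] = 0.631659 × 0.343694 × 0.005850 = 0.001270
Rounded to 4 decimal places: P(Offshore blowout preventer fails to close) ≈ 0.0013.

0.0013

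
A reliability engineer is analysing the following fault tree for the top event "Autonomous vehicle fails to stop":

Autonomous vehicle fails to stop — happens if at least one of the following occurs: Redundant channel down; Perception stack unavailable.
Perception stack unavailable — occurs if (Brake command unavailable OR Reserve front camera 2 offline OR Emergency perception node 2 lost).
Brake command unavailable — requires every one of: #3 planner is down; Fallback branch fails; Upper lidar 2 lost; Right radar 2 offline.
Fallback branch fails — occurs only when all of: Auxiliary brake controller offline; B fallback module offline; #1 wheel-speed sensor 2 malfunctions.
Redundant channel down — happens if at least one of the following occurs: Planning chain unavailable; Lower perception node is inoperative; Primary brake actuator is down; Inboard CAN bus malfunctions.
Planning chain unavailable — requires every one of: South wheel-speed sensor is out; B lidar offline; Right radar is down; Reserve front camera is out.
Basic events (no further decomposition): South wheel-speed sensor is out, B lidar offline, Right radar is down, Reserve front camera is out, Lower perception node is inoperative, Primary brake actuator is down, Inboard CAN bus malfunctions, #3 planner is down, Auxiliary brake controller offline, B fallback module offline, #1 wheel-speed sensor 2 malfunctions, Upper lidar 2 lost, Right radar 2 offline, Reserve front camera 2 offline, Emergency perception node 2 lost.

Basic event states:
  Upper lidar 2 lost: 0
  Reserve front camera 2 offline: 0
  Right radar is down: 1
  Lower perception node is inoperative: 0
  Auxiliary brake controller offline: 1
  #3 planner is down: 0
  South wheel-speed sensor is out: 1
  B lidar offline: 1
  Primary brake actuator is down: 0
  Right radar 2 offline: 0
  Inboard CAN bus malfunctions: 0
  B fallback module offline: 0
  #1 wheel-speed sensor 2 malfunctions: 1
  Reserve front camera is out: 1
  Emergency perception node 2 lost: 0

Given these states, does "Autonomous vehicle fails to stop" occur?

Planning chain unavailable [AND]: South wheel-speed sensor is out=occurs, B lidar offline=occurs, Right radar is down=occurs, Reserve front camera is out=occurs → all inputs occur → occurs.
Redundant channel down [OR]: Planning chain unavailable=occurs, Lower perception node is inoperative=not, Primary brake actuator is down=not, Inboard CAN bus malfunctions=not → at least one input occurs → occurs.
Fallback branch fails [AND]: Auxiliary brake controller offline=occurs, B fallback module offline=not, #1 wheel-speed sensor 2 malfunctions=occurs → not all inputs occur → does not occur.
Brake command unavailable [AND]: #3 planner is down=not, Fallback branch fails=not, Upper lidar 2 lost=not, Right radar 2 offline=not → not all inputs occur → does not occur.
Perception stack unavailable [OR]: Brake command unavailable=not, Reserve front camera 2 offline=not, Emergency perception node 2 lost=not → no input occurs → does not occur.
Autonomous vehicle fails to stop [OR]: Redundant channel down=occurs, Perception stack unavailable=not → at least one input occurs → occurs.

Yes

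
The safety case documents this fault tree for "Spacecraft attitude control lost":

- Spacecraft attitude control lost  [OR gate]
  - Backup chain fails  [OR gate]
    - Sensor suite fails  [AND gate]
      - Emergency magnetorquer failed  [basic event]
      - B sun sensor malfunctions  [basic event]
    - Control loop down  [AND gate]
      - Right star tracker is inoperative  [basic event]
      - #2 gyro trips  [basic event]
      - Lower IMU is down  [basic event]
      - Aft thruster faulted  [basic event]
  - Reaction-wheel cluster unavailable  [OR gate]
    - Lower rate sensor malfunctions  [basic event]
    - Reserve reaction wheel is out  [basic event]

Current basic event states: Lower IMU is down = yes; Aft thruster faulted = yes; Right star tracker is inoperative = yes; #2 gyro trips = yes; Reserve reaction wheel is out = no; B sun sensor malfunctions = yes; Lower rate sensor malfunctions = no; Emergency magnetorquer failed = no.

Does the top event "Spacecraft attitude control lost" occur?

Yes

Sensor suite fails [AND]: Emergency magnetorquer failed=not, B sun sensor malfunctions=occurs → not all inputs occur → does not occur.
Control loop down [AND]: Right star tracker is inoperative=occurs, #2 gyro trips=occurs, Lower IMU is down=occurs, Aft thruster faulted=occurs → all inputs occur → occurs.
Backup chain fails [OR]: Sensor suite fails=not, Control loop down=occurs → at least one input occurs → occurs.
Reaction-wheel cluster unavailable [OR]: Lower rate sensor malfunctions=not, Reserve reaction wheel is out=not → no input occurs → does not occur.
Spacecraft attitude control lost [OR]: Backup chain fails=occurs, Reaction-wheel cluster unavailable=not → at least one input occurs → occurs.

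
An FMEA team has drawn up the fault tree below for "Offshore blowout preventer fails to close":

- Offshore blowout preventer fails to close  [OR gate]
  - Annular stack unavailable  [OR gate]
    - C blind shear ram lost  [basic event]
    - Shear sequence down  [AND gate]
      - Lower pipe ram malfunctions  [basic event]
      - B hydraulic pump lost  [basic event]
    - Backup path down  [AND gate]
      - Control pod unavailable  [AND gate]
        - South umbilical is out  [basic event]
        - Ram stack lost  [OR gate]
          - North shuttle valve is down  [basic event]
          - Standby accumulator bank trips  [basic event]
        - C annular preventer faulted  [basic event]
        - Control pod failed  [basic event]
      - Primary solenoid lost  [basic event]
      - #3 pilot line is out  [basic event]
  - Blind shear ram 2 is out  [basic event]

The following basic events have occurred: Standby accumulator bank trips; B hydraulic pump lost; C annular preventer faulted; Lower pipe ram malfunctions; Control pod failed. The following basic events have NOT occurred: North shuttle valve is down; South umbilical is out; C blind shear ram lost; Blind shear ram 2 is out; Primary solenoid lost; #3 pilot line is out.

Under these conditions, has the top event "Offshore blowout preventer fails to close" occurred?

Shear sequence down [AND]: Lower pipe ram malfunctions=occurs, B hydraulic pump lost=occurs → all inputs occur → occurs.
Ram stack lost [OR]: North shuttle valve is down=not, Standby accumulator bank trips=occurs → at least one input occurs → occurs.
Control pod unavailable [AND]: South umbilical is out=not, Ram stack lost=occurs, C annular preventer faulted=occurs, Control pod failed=occurs → not all inputs occur → does not occur.
Backup path down [AND]: Control pod unavailable=not, Primary solenoid lost=not, #3 pilot line is out=not → not all inputs occur → does not occur.
Annular stack unavailable [OR]: C blind shear ram lost=not, Shear sequence down=occurs, Backup path down=not → at least one input occurs → occurs.
Offshore blowout preventer fails to close [OR]: Annular stack unavailable=occurs, Blind shear ram 2 is out=not → at least one input occurs → occurs.

Yes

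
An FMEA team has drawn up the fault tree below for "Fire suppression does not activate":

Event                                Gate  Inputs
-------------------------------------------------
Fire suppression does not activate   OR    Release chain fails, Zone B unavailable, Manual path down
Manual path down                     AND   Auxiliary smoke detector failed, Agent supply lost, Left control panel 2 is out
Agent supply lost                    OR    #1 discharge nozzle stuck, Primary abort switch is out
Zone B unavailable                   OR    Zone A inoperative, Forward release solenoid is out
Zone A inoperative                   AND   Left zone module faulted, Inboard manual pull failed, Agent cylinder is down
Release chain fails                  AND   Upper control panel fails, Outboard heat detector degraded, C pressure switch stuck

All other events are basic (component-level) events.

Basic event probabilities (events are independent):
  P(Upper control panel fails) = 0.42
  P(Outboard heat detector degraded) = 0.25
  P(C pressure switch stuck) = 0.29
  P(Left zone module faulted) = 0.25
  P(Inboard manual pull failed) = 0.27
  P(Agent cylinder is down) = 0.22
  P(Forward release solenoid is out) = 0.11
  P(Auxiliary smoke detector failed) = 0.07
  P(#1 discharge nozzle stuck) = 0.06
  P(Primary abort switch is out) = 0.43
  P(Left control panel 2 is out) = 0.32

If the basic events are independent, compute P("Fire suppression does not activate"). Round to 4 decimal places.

0.1588

P(Release chain fails) [AND] = 0.42 × 0.25 × 0.29 = 0.030450
P(Zone A inoperative) [AND] = 0.25 × 0.27 × 0.22 = 0.014850
P(Zone B unavailable) [OR] = 1 − (1−0.014850) × (1−0.11) = 0.123217
P(Agent supply lost) [OR] = 1 − (1−0.06) × (1−0.43) = 0.464200
P(Manual path down) [AND] = 0.07 × 0.464200 × 0.32 = 0.010398
P(Fire suppression does not activate) [OR] = 1 − (1−0.030450) × (1−0.123217) × (1−0.010398) = 0.158754
Rounded to 4 decimal places: P(Fire suppression does not activate) ≈ 0.1588.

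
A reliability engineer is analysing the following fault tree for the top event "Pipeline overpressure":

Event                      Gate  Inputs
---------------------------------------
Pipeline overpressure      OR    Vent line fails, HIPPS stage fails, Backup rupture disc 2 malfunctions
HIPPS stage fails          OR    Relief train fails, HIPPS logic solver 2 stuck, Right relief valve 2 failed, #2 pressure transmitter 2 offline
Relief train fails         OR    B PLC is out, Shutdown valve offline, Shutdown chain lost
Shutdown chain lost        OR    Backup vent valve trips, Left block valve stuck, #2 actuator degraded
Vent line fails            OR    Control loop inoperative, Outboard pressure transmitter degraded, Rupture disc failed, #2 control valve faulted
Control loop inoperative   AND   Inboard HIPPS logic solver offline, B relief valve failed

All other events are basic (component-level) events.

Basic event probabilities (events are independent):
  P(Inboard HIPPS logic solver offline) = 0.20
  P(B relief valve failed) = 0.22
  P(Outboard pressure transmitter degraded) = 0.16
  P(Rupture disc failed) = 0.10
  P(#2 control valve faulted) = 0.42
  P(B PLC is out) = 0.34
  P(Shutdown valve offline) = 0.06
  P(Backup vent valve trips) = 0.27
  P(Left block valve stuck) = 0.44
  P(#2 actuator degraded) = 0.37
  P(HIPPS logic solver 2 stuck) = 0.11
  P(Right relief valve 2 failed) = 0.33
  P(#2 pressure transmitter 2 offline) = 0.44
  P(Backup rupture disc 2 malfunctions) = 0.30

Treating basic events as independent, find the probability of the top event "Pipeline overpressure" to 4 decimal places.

P(Control loop inoperative) [AND] = 0.20 × 0.22 = 0.044000
P(Vent line fails) [OR] = 1 − (1−0.044000) × (1−0.16) × (1−0.10) × (1−0.42) = 0.580813
P(Shutdown chain lost) [OR] = 1 − (1−0.27) × (1−0.44) × (1−0.37) = 0.742456
P(Relief train fails) [OR] = 1 − (1−0.34) × (1−0.06) × (1−0.742456) = 0.840220
P(HIPPS stage fails) [OR] = 1 − (1−0.840220) × (1−0.11) × (1−0.33) × (1−0.44) = 0.946645
P(Pipeline overpressure) [OR] = 1 − (1−0.580813) × (1−0.946645) × (1−0.30) = 0.984344
Rounded to 4 decimal places: P(Pipeline overpressure) ≈ 0.9843.

0.9843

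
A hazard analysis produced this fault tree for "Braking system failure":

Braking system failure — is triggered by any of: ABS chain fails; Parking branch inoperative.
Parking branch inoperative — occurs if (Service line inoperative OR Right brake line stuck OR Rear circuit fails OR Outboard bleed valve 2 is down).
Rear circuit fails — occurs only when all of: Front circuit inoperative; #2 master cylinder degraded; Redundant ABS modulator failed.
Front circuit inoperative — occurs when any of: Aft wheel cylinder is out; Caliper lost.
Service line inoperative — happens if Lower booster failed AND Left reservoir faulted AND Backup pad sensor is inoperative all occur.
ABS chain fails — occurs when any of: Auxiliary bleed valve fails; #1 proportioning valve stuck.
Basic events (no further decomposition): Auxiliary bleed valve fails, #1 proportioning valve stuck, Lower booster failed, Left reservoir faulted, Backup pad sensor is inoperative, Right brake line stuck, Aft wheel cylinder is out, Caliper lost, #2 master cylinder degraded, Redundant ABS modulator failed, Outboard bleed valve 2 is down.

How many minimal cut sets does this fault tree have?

7

ABS chain fails [OR]: union of children's cut sets → 2 cut set(s).
Service line inoperative [AND]: one cut set from each child combined → 1 × 1 × 1 = 1 cut set(s).
Front circuit inoperative [OR]: union of children's cut sets → 2 cut set(s).
Rear circuit fails [AND]: one cut set from each child combined → 2 × 1 × 1 = 2 cut set(s).
Parking branch inoperative [OR]: union of children's cut sets → 5 cut set(s).
Braking system failure [OR]: union of children's cut sets → 7 cut set(s).
Minimal cut sets: {Auxiliary bleed valve fails}; {#1 proportioning valve stuck}; {Backup pad sensor is inoperative, Left reservoir faulted, Lower booster failed}; {Right brake line stuck}; {#2 master cylinder degraded, Aft wheel cylinder is out, Redundant ABS modulator failed}; {#2 master cylinder degraded, Caliper lost, Redundant ABS modulator failed}; {Outboard bleed valve 2 is down}.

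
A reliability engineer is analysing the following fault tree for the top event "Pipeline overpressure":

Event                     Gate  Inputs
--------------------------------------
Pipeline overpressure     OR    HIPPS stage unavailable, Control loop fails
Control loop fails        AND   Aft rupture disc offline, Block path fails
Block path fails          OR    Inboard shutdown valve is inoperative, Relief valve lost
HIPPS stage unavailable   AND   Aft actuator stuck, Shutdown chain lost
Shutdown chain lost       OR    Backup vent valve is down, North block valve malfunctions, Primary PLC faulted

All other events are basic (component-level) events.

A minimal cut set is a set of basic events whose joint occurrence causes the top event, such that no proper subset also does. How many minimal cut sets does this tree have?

Shutdown chain lost [OR]: union of children's cut sets → 3 cut set(s).
HIPPS stage unavailable [AND]: one cut set from each child combined → 1 × 3 = 3 cut set(s).
Block path fails [OR]: union of children's cut sets → 2 cut set(s).
Control loop fails [AND]: one cut set from each child combined → 1 × 2 = 2 cut set(s).
Pipeline overpressure [OR]: union of children's cut sets → 5 cut set(s).
Minimal cut sets: {Aft actuator stuck, Backup vent valve is down}; {Aft actuator stuck, North block valve malfunctions}; {Aft actuator stuck, Primary PLC faulted}; {Aft rupture disc offline, Inboard shutdown valve is inoperative}; {Aft rupture disc offline, Relief valve lost}.

5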